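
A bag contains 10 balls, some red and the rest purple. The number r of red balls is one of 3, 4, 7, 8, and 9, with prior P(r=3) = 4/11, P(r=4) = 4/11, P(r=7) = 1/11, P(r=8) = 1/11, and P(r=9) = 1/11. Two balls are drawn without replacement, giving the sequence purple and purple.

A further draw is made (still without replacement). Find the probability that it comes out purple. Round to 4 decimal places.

The likelihood of the observed sequence under each hypothesis: P(data | r = 3) = (7/10)(6/9) = 7/15; P(data | r = 4) = (6/10)(5/9) = 1/3; P(data | r = 7) = (3/10)(2/9) = 1/15; P(data | r = 8) = (2/10)(1/9) = 1/45; P(data | r = 9) = (1/10)(0/9) = 0.
Multiplying each by its prior: 4/11 · 7/15 = 28/165, 4/11 · 1/3 = 4/33, 1/11 · 1/15 = 1/165, 1/11 · 1/45 = 1/495, 1/11 · 0 = 0; these sum to 148/495.
The posterior is then P(r = 3 | data) = 0.56757, P(r = 4 | data) = 0.40541, P(r = 7 | data) = 0.02027, P(r = 8 | data) = 0.0067568, P(r = 9 | data) = 0.
So P(purple next | data) = Σ P(purple next | H) P(H | data) = (5/8)(0.56757) + (1/2)(0.40541) + (1/8)(0.02027) + (0)(0.0067568) = 0.55997.

0.5600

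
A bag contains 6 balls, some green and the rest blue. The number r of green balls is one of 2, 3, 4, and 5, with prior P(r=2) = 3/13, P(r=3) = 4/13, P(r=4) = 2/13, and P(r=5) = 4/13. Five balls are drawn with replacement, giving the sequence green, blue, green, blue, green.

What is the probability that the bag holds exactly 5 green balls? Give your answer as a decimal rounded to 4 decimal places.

0.2111

The likelihood of the observed sequence under each hypothesis: P(data | r = 2) = (2/6)(4/6)(2/6)(4/6)(2/6) = 0.016461; P(data | r = 3) = (3/6)(3/6)(3/6)(3/6)(3/6) = 0.03125; P(data | r = 4) = (4/6)(2/6)(4/6)(2/6)(4/6) = 0.032922; P(data | r = 5) = (5/6)(1/6)(5/6)(1/6)(5/6) = 0.016075.
The prior-weighted likelihoods are 3/13 · 0.016461 = 0.0037987, 4/13 · 0.03125 = 0.0096154, 2/13 · 0.032922 = 0.0050649, 4/13 · 0.016075 = 0.0049462; these sum to 0.023425.
Hence P(r = 5 | data) = (0.0049462) / (0.023425) = 0.21115.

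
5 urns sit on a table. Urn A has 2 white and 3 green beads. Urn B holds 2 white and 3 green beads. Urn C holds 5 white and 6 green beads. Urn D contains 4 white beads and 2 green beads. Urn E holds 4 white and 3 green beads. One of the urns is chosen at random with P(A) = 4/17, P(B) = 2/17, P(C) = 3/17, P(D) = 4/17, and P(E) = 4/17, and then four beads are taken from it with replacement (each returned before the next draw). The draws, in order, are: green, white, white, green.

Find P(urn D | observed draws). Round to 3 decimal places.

0.204

Compute the likelihood of the observed sequence for each case: P(data | urn A) = (3/5)(2/5)(2/5)(3/5) = 0.0576; P(data | urn B) = (3/5)(2/5)(2/5)(3/5) = 0.0576; P(data | urn C) = (6/11)(5/11)(5/11)(6/11) = 0.061471; P(data | urn D) = (2/6)(4/6)(4/6)(2/6) = 0.049383; P(data | urn E) = (3/7)(4/7)(4/7)(3/7) = 0.059975.
Multiplying each by its prior: 4/17 · 0.0576 = 0.013553, 2/17 · 0.0576 = 0.0067765, 3/17 · 0.061471 = 0.010848, 4/17 · 0.049383 = 0.011619, 4/17 · 0.059975 = 0.014112; these sum to 0.056909.
So P(urn D | data) = (0.011619) / (0.056909) = 0.20418.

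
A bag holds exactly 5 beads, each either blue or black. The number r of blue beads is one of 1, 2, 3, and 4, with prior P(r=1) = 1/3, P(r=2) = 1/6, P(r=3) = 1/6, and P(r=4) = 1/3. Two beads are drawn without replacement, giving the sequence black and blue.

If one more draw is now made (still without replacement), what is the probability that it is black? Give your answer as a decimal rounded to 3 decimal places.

For each hypothesis, P(data | H) works out to: P(data | r = 1) = (4/5)(1/4) = 1/5; P(data | r = 2) = (3/5)(2/4) = 3/10; P(data | r = 3) = (2/5)(3/4) = 3/10; P(data | r = 4) = (1/5)(4/4) = 1/5.
The prior-weighted likelihoods are 1/3 · 1/5 = 1/15, 1/6 · 3/10 = 1/20, 1/6 · 3/10 = 1/20, 1/3 · 1/5 = 1/15; summing to 7/30.
Dividing through by the total gives posterior P(r = 1 | data) = 2/7, P(r = 2 | data) = 3/14, P(r = 3 | data) = 3/14, P(r = 4 | data) = 2/7.
So P(black next | data) = Σ P(black next | H) P(H | data) = (1)(2/7) + (2/3)(3/14) + (1/3)(3/14) + (0)(2/7) = 1/2.

0.500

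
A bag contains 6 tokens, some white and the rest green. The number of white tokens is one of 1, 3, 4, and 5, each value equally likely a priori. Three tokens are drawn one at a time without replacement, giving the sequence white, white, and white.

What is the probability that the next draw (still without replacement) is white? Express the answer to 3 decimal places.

For each hypothesis, P(data | H) works out to: P(data | r = 1) = (1/6)(0/5) = 0; P(data | r = 3) = (3/6)(2/5)(1/4) = 1/20; P(data | r = 4) = (4/6)(3/5)(2/4) = 1/5; P(data | r = 5) = (5/6)(4/5)(3/4) = 1/2.
Weighting by the prior gives 1/4 · 0 = 0, 1/4 · 1/20 = 1/80, 1/4 · 1/5 = 1/20, 1/4 · 1/2 = 1/8; with total 3/16.
The posterior is then P(r = 1 | data) = 0, P(r = 3 | data) = 1/15, P(r = 4 | data) = 4/15, P(r = 5 | data) = 2/3.
Averaging over the posterior, P(white next | data) = (0)(1/15) + (1/3)(4/15) + (2/3)(2/3) = 8/15.

0.533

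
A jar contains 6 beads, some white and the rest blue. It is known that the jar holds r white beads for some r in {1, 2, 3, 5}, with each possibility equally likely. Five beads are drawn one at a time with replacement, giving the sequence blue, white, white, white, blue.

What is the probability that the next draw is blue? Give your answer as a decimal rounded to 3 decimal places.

The likelihood of the observed sequence under each hypothesis: P(data | r = 1) = (5/6)(1/6)(1/6)(1/6)(5/6) = 0.003215; P(data | r = 2) = (4/6)(2/6)(2/6)(2/6)(4/6) = 0.016461; P(data | r = 3) = (3/6)(3/6)(3/6)(3/6)(3/6) = 0.03125; P(data | r = 5) = (1/6)(5/6)(5/6)(5/6)(1/6) = 0.016075.
The prior-weighted likelihoods are 1/4 · 0.003215 = 0.00080376, 1/4 · 0.016461 = 0.0041152, 1/4 · 0.03125 = 0.0078125, 1/4 · 0.016075 = 0.0040188; with total 0.01675.
Dividing through by the total gives posterior P(r = 1 | data) = 0.047985, P(r = 2 | data) = 0.24568, P(r = 3 | data) = 0.46641, P(r = 5 | data) = 0.23992.
So P(blue next | data) = Σ P(blue next | H) P(H | data) = (5/6)(0.047985) + (2/3)(0.24568) + (1/2)(0.46641) + (1/6)(0.23992) = 0.47697.

0.477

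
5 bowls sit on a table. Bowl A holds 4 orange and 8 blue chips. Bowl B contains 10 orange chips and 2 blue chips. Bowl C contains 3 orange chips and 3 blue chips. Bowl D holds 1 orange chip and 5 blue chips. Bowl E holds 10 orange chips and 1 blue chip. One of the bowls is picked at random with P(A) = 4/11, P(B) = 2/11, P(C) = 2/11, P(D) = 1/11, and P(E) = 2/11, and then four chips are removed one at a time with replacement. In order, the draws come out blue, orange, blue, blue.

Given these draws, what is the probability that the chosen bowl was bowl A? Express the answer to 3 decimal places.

Under each hypothesis, the probability of the observed sequence is: P(data | bowl A) = (8/12)(4/12)(8/12)(8/12) = 0.098765; P(data | bowl B) = (2/12)(10/12)(2/12)(2/12) = 0.003858; P(data | bowl C) = (3/6)(3/6)(3/6)(3/6) = 0.0625; P(data | bowl D) = (5/6)(1/6)(5/6)(5/6) = 0.096451; P(data | bowl E) = (1/11)(10/11)(1/11)(1/11) = 0.00068301.
The prior-weighted likelihoods are 4/11 · 0.098765 = 0.035915, 2/11 · 0.003858 = 0.00070146, 2/11 · 0.0625 = 0.011364, 1/11 · 0.096451 = 0.0087682, 2/11 · 0.00068301 = 0.00012418; with total 0.056872.
By Bayes' rule, P(bowl A | data) = (0.035915) / (0.056872) = 0.6315.

0.631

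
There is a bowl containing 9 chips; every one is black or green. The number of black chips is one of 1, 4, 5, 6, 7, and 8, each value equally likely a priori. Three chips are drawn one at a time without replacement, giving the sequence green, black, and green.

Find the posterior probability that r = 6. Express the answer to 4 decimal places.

0.1463

Under each hypothesis, the probability of the observed sequence is: P(data | r = 1) = (8/9)(1/8)(7/7) = 1/9; P(data | r = 4) = (5/9)(4/8)(4/7) = 10/63; P(data | r = 5) = (4/9)(5/8)(3/7) = 5/42; P(data | r = 6) = (3/9)(6/8)(2/7) = 1/14; P(data | r = 7) = (2/9)(7/8)(1/7) = 1/36; P(data | r = 8) = (1/9)(8/8)(0/7) = 0.
Weighting by the prior gives 1/6 · 1/9 = 1/54, 1/6 · 10/63 = 5/189, 1/6 · 5/42 = 5/252, 1/6 · 1/14 = 1/84, 1/6 · 1/36 = 1/216, 1/6 · 0 = 0; these sum to 41/504.
Hence P(r = 6 | data) = (1/84) / (41/504) = 6/41.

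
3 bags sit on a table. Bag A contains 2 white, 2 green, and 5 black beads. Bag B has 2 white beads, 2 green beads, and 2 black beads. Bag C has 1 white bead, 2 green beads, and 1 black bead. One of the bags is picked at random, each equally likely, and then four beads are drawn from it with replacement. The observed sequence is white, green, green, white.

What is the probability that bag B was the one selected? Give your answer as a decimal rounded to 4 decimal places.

The likelihood of the observed sequence under each hypothesis: P(data | bag A) = (2/9)(2/9)(2/9)(2/9) = 0.0024387; P(data | bag B) = (2/6)(2/6)(2/6)(2/6) = 0.012346; P(data | bag C) = (1/4)(2/4)(2/4)(1/4) = 0.015625.
Weighting by the prior gives 1/3 · 0.0024387 = 0.00081288, 1/3 · 0.012346 = 0.0041152, 1/3 · 0.015625 = 0.0052083; these sum to 0.010136.
By Bayes' rule, P(bag B | data) = (0.0041152) / (0.010136) = 0.40598.

0.4060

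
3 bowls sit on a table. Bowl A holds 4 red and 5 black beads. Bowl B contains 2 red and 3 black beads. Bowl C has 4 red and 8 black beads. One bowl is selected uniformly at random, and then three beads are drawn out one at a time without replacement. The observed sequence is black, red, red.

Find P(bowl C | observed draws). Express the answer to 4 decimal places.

0.2493

For each hypothesis, P(data | H) works out to: P(data | bowl A) = (5/9)(4/8)(3/7) = 0.11905; P(data | bowl B) = (3/5)(2/4)(1/3) = 0.1; P(data | bowl C) = (8/12)(4/11)(3/10) = 0.072727.
Multiplying each by its prior: 1/3 · 0.11905 = 0.039683, 1/3 · 0.1 = 0.033333, 1/3 · 0.072727 = 0.024242; summing to 0.097258.
Hence P(bowl C | data) = (0.024242) / (0.097258) = 0.24926.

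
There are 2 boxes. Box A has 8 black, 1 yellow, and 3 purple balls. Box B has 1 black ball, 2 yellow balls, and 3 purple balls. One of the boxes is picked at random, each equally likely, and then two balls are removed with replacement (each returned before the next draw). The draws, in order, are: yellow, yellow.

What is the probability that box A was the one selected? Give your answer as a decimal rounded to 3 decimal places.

The likelihood of the observed sequence under each hypothesis: P(data | box A) = (1/12)(1/12) = 1/144; P(data | box B) = (2/6)(2/6) = 1/9.
Multiplying each by its prior: 1/2 · 1/144 = 1/288, 1/2 · 1/9 = 1/18; summing to 17/288.
Therefore the posterior P(box A | data) = (1/288) / (17/288) = 1/17.

0.059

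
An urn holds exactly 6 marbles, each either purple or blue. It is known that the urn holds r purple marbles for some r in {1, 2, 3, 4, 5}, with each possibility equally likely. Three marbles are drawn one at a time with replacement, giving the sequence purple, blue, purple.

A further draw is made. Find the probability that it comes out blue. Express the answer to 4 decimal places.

0.4111

The likelihood of the observed sequence under each hypothesis: P(data | r = 1) = (1/6)(5/6)(1/6) = 5/216; P(data | r = 2) = (2/6)(4/6)(2/6) = 2/27; P(data | r = 3) = (3/6)(3/6)(3/6) = 1/8; P(data | r = 4) = (4/6)(2/6)(4/6) = 4/27; P(data | r = 5) = (5/6)(1/6)(5/6) = 25/216.
The prior-weighted likelihoods are 1/5 · 5/216 = 1/216, 1/5 · 2/27 = 2/135, 1/5 · 1/8 = 1/40, 1/5 · 4/27 = 4/135, 1/5 · 25/216 = 5/216; summing to 7/72.
The posterior is then P(r = 1 | data) = 1/21, P(r = 2 | data) = 16/105, P(r = 3 | data) = 9/35, P(r = 4 | data) = 32/105, P(r = 5 | data) = 5/21.
So P(blue next | data) = Σ P(blue next | H) P(H | data) = (5/6)(1/21) + (2/3)(16/105) + (1/2)(9/35) + (1/3)(32/105) + (1/6)(5/21) = 37/90.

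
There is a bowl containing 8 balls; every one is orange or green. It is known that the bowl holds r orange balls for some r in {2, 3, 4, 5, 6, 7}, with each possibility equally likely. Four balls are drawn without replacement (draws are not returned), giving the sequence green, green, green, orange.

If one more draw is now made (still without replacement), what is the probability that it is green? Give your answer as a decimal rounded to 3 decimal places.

Under each hypothesis, the probability of the observed sequence is: P(data | r = 2) = (6/8)(5/7)(4/6)(2/5) = 1/7; P(data | r = 3) = (5/8)(4/7)(3/6)(3/5) = 3/28; P(data | r = 4) = (4/8)(3/7)(2/6)(4/5) = 2/35; P(data | r = 5) = (3/8)(2/7)(1/6)(5/5) = 1/56; P(data | r = 6) = (2/8)(1/7)(0/6) = 0; P(data | r = 7) = (1/8)(0/7) = 0.
The prior-weighted likelihoods are 1/6 · 1/7 = 1/42, 1/6 · 3/28 = 1/56, 1/6 · 2/35 = 1/105, 1/6 · 1/56 = 1/336, 1/6 · 0 = 0, 1/6 · 0 = 0; summing to 13/240.
The posterior is then P(r = 2 | data) = 40/91, P(r = 3 | data) = 30/91, P(r = 4 | data) = 16/91, P(r = 5 | data) = 5/91, P(r = 6 | data) = 0, P(r = 7 | data) = 0.
So P(green next | data) = Σ P(green next | H) P(H | data) = (3/4)(40/91) + (1/2)(30/91) + (1/4)(16/91) + (0)(5/91) = 7/13.

0.538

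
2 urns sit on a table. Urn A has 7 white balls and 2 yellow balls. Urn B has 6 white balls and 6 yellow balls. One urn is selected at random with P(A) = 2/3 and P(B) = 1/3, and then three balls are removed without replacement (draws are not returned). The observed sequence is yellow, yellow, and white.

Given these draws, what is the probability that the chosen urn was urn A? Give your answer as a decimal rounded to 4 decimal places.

0.2895

The likelihood of the observed sequence under each hypothesis: P(data | urn A) = (2/9)(1/8)(7/7) = 1/36; P(data | urn B) = (6/12)(5/11)(6/10) = 3/22.
Multiplying each by its prior: 2/3 · 1/36 = 1/54, 1/3 · 3/22 = 1/22; with total 19/297.
Hence P(urn A | data) = (1/54) / (19/297) = 11/38.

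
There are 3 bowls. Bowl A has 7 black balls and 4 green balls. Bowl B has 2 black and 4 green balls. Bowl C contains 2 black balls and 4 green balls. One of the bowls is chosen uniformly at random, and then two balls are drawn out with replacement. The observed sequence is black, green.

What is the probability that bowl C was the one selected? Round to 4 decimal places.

For each hypothesis, P(data | H) works out to: P(data | bowl A) = (7/11)(4/11) = 0.2314; P(data | bowl B) = (2/6)(4/6) = 0.22222; P(data | bowl C) = (2/6)(4/6) = 0.22222.
The prior-weighted likelihoods are 1/3 · 0.2314 = 0.077135, 1/3 · 0.22222 = 0.074074, 1/3 · 0.22222 = 0.074074; summing to 0.22528.
So P(bowl C | data) = (0.074074) / (0.22528) = 0.3288.

0.3288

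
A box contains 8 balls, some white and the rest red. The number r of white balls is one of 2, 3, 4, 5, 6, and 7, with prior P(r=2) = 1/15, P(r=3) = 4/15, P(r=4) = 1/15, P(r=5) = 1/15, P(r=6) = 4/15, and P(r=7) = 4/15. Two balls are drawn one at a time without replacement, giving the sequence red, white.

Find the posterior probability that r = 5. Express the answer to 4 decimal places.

For each hypothesis, P(data | H) works out to: P(data | r = 2) = (6/8)(2/7) = 3/14; P(data | r = 3) = (5/8)(3/7) = 15/56; P(data | r = 4) = (4/8)(4/7) = 2/7; P(data | r = 5) = (3/8)(5/7) = 15/56; P(data | r = 6) = (2/8)(6/7) = 3/14; P(data | r = 7) = (1/8)(7/7) = 1/8.
The prior-weighted likelihoods are 1/15 · 3/14 = 1/70, 4/15 · 15/56 = 1/14, 1/15 · 2/7 = 2/105, 1/15 · 15/56 = 1/56, 4/15 · 3/14 = 2/35, 4/15 · 1/8 = 1/30; with total 179/840.
Therefore the posterior P(r = 5 | data) = (1/56) / (179/840) = 15/179.

0.0838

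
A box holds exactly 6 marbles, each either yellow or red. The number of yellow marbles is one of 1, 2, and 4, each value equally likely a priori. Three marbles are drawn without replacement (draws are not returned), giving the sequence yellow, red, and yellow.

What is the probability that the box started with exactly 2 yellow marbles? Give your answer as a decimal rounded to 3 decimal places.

Under each hypothesis, the probability of the observed sequence is: P(data | r = 1) = (1/6)(5/5)(0/4) = 0; P(data | r = 2) = (2/6)(4/5)(1/4) = 1/15; P(data | r = 4) = (4/6)(2/5)(3/4) = 1/5.
The prior-weighted likelihoods are 1/3 · 0 = 0, 1/3 · 1/15 = 1/45, 1/3 · 1/5 = 1/15; summing to 4/45.
So P(r = 2 | data) = (1/45) / (4/45) = 1/4.

0.250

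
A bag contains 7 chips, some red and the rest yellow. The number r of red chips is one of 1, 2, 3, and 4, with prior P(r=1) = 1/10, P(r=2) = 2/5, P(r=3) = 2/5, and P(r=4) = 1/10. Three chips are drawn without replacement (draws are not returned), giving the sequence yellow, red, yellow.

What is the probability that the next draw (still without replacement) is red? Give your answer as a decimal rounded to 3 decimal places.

0.363

Compute the likelihood of the observed sequence for each case: P(data | r = 1) = (6/7)(1/6)(5/5) = 0.14286; P(data | r = 2) = (5/7)(2/6)(4/5) = 0.19048; P(data | r = 3) = (4/7)(3/6)(3/5) = 0.17143; P(data | r = 4) = (3/7)(4/6)(2/5) = 0.11429.
Weighting by the prior gives 1/10 · 0.14286 = 0.014286, 2/5 · 0.19048 = 0.07619, 2/5 · 0.17143 = 0.068571, 1/10 · 0.11429 = 0.011429; these sum to 0.17048.
The posterior is then P(r = 1 | data) = 0.083799, P(r = 2 | data) = 0.44693, P(r = 3 | data) = 0.40223, P(r = 4 | data) = 0.067039.
The predictive probability is P(red next | data) = (0)(0.083799) + (1/4)(0.44693) + (1/2)(0.40223) + (3/4)(0.067039) = 0.36313.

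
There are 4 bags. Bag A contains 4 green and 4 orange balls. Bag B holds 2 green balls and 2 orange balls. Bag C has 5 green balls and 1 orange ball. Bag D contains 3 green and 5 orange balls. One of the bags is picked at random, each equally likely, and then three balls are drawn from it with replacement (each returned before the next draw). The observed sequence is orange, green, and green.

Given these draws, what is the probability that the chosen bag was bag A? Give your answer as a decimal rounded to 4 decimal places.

Compute the likelihood of the observed sequence for each case: P(data | bag A) = (4/8)(4/8)(4/8) = 0.125; P(data | bag B) = (2/4)(2/4)(2/4) = 0.125; P(data | bag C) = (1/6)(5/6)(5/6) = 0.11574; P(data | bag D) = (5/8)(3/8)(3/8) = 0.087891.
Multiplying each by its prior: 1/4 · 0.125 = 0.03125, 1/4 · 0.125 = 0.03125, 1/4 · 0.11574 = 0.028935, 1/4 · 0.087891 = 0.021973; these sum to 0.11341.
Hence P(bag A | data) = (0.03125) / (0.11341) = 0.27555.

0.2756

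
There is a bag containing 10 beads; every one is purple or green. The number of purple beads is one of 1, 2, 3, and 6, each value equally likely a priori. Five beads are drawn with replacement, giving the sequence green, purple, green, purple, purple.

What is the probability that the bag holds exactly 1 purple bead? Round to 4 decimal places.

The likelihood of the observed sequence under each hypothesis: P(data | r = 1) = (9/10)(1/10)(9/10)(1/10)(1/10) = 0.00081; P(data | r = 2) = (8/10)(2/10)(8/10)(2/10)(2/10) = 0.00512; P(data | r = 3) = (7/10)(3/10)(7/10)(3/10)(3/10) = 0.01323; P(data | r = 6) = (4/10)(6/10)(4/10)(6/10)(6/10) = 0.03456.
The prior-weighted likelihoods are 1/4 · 0.00081 = 0.0002025, 1/4 · 0.00512 = 0.00128, 1/4 · 0.01323 = 0.0033075, 1/4 · 0.03456 = 0.00864; these sum to 0.01343.
By Bayes' rule, P(r = 1 | data) = (0.0002025) / (0.01343) = 0.015078.

0.0151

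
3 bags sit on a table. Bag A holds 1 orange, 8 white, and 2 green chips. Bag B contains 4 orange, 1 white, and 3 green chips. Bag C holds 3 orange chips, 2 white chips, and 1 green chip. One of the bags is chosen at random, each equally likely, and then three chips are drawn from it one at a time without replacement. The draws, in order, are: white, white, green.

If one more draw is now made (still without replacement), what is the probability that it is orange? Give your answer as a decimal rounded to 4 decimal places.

For each hypothesis, P(data | H) works out to: P(data | bag A) = (8/11)(7/10)(2/9) = 0.11313; P(data | bag B) = (1/8)(0/7) = 0; P(data | bag C) = (2/6)(1/5)(1/4) = 0.016667.
Multiplying each by its prior: 1/3 · 0.11313 = 0.03771, 1/3 · 0 = 0, 1/3 · 0.016667 = 0.0055556; with total 0.043266.
The posterior is then P(bag A | data) = 0.8716, P(bag B | data) = 0, P(bag C | data) = 0.1284.
Averaging over the posterior, P(orange next | data) = (1/8)(0.8716) + (1)(0.1284) = 0.23735.

0.2374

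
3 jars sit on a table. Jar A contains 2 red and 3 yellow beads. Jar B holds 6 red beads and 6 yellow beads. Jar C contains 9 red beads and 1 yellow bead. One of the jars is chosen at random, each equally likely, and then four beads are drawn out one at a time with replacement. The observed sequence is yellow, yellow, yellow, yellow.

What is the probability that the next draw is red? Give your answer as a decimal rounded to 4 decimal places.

0.4328

Under each hypothesis, the probability of the observed sequence is: P(data | jar A) = (3/5)(3/5)(3/5)(3/5) = 0.1296; P(data | jar B) = (6/12)(6/12)(6/12)(6/12) = 0.0625; P(data | jar C) = (1/10)(1/10)(1/10)(1/10) = 0.0001.
The prior-weighted likelihoods are 1/3 · 0.1296 = 0.0432, 1/3 · 0.0625 = 0.020833, 1/3 · 0.0001 = 3.3333e-05; summing to 0.064067.
Normalising, the posterior is P(jar A | data) = 0.6743, P(jar B | data) = 0.32518, P(jar C | data) = 0.00052029.
So P(red next | data) = Σ P(red next | H) P(H | data) = (2/5)(0.6743) + (1/2)(0.32518) + (9/10)(0.00052029) = 0.43278.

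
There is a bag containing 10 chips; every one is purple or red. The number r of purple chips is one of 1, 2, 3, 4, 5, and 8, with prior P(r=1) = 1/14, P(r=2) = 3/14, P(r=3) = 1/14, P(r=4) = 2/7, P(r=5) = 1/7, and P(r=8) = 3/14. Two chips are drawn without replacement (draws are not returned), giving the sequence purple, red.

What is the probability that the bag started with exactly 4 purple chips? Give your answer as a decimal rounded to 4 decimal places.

Under each hypothesis, the probability of the observed sequence is: P(data | r = 1) = (1/10)(9/9) = 1/10; P(data | r = 2) = (2/10)(8/9) = 8/45; P(data | r = 3) = (3/10)(7/9) = 7/30; P(data | r = 4) = (4/10)(6/9) = 4/15; P(data | r = 5) = (5/10)(5/9) = 5/18; P(data | r = 8) = (8/10)(2/9) = 8/45.
The prior-weighted likelihoods are 1/14 · 1/10 = 1/140, 3/14 · 8/45 = 4/105, 1/14 · 7/30 = 1/60, 2/7 · 4/15 = 8/105, 1/7 · 5/18 = 5/126, 3/14 · 8/45 = 4/105; these sum to 68/315.
By Bayes' rule, P(r = 4 | data) = (8/105) / (68/315) = 6/17.

0.3529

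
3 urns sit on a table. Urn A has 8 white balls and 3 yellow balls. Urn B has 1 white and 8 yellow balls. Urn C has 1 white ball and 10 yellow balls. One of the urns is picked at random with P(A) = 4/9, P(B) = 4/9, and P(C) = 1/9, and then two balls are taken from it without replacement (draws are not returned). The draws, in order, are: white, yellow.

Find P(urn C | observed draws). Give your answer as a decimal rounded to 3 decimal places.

0.065

The likelihood of the observed sequence under each hypothesis: P(data | urn A) = (8/11)(3/10) = 0.21818; P(data | urn B) = (1/9)(8/8) = 0.11111; P(data | urn C) = (1/11)(10/10) = 0.090909.
The prior-weighted likelihoods are 4/9 · 0.21818 = 0.09697, 4/9 · 0.11111 = 0.049383, 1/9 · 0.090909 = 0.010101; summing to 0.15645.
Therefore the posterior P(urn C | data) = (0.010101) / (0.15645) = 0.064562.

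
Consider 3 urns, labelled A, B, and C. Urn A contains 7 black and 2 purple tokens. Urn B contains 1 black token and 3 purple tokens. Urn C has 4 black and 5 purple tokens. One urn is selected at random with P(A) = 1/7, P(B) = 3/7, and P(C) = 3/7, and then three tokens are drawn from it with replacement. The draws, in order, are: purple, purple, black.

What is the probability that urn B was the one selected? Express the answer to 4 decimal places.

For each hypothesis, P(data | H) works out to: P(data | urn A) = (2/9)(2/9)(7/9) = 0.038409; P(data | urn B) = (3/4)(3/4)(1/4) = 0.14062; P(data | urn C) = (5/9)(5/9)(4/9) = 0.13717.
Weighting by the prior gives 1/7 · 0.038409 = 0.005487, 3/7 · 0.14062 = 0.060268, 3/7 · 0.13717 = 0.058789; with total 0.12454.
By Bayes' rule, P(urn B | data) = (0.060268) / (0.12454) = 0.48391.

0.4839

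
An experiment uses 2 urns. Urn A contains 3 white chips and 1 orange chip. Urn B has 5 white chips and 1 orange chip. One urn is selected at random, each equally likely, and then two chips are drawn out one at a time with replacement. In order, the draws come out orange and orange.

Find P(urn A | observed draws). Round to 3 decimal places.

0.692

Under each hypothesis, the probability of the observed sequence is: P(data | urn A) = (1/4)(1/4) = 1/16; P(data | urn B) = (1/6)(1/6) = 1/36.
The prior-weighted likelihoods are 1/2 · 1/16 = 1/32, 1/2 · 1/36 = 1/72; with total 13/288.
Therefore the posterior P(urn A | data) = (1/32) / (13/288) = 9/13.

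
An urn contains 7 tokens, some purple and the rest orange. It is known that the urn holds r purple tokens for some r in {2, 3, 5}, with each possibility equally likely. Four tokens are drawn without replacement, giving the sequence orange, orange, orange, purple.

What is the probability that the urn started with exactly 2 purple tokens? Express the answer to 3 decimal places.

0.625

For each hypothesis, P(data | H) works out to: P(data | r = 2) = (5/7)(4/6)(3/5)(2/4) = 1/7; P(data | r = 3) = (4/7)(3/6)(2/5)(3/4) = 3/35; P(data | r = 5) = (2/7)(1/6)(0/5) = 0.
Multiplying each by its prior: 1/3 · 1/7 = 1/21, 1/3 · 3/35 = 1/35, 1/3 · 0 = 0; summing to 8/105.
By Bayes' rule, P(r = 2 | data) = (1/21) / (8/105) = 5/8.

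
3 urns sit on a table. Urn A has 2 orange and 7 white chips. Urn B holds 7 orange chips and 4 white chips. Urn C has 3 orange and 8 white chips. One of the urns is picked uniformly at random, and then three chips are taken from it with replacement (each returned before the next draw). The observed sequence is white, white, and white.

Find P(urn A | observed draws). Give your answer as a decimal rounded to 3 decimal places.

For each hypothesis, P(data | H) works out to: P(data | urn A) = (7/9)(7/9)(7/9) = 0.47051; P(data | urn B) = (4/11)(4/11)(4/11) = 0.048084; P(data | urn C) = (8/11)(8/11)(8/11) = 0.38467.
Weighting by the prior gives 1/3 · 0.47051 = 0.15684, 1/3 · 0.048084 = 0.016028, 1/3 · 0.38467 = 0.12822; with total 0.30109.
Hence P(urn A | data) = (0.15684) / (0.30109) = 0.5209.

0.521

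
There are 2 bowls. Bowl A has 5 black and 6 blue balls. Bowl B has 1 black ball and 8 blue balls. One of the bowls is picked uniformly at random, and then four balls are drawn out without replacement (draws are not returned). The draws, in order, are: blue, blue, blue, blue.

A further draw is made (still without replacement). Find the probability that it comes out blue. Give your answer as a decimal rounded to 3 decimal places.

For each hypothesis, P(data | H) works out to: P(data | bowl A) = (6/11)(5/10)(4/9)(3/8) = 1/22; P(data | bowl B) = (8/9)(7/8)(6/7)(5/6) = 5/9.
Multiplying each by its prior: 1/2 · 1/22 = 1/44, 1/2 · 5/9 = 5/18; with total 119/396.
Dividing through by the total gives posterior P(bowl A | data) = 9/119, P(bowl B | data) = 110/119.
So P(blue next | data) = Σ P(blue next | H) P(H | data) = (2/7)(9/119) + (4/5)(110/119) = 634/833.

0.761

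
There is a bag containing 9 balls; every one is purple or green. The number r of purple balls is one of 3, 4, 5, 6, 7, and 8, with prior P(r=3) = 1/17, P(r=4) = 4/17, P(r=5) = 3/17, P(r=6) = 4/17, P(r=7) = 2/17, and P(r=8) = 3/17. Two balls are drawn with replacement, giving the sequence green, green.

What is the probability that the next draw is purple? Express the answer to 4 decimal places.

0.5022

The likelihood of the observed sequence under each hypothesis: P(data | r = 3) = (6/9)(6/9) = 0.44444; P(data | r = 4) = (5/9)(5/9) = 0.30864; P(data | r = 5) = (4/9)(4/9) = 0.19753; P(data | r = 6) = (3/9)(3/9) = 0.11111; P(data | r = 7) = (2/9)(2/9) = 0.049383; P(data | r = 8) = (1/9)(1/9) = 0.012346.
The prior-weighted likelihoods are 1/17 · 0.44444 = 0.026144, 4/17 · 0.30864 = 0.072622, 3/17 · 0.19753 = 0.034858, 4/17 · 0.11111 = 0.026144, 2/17 · 0.049383 = 0.0058097, 3/17 · 0.012346 = 0.0021786; summing to 0.16776.
The posterior is then P(r = 3 | data) = 0.15584, P(r = 4 | data) = 0.4329, P(r = 5 | data) = 0.20779, P(r = 6 | data) = 0.15584, P(r = 7 | data) = 0.034632, P(r = 8 | data) = 0.012987.
Averaging over the posterior, P(purple next | data) = (1/3)(0.15584) + (4/9)(0.4329) + (5/9)(0.20779) + (2/3)(0.15584) + (7/9)(0.034632) + (8/9)(0.012987) = 0.50216.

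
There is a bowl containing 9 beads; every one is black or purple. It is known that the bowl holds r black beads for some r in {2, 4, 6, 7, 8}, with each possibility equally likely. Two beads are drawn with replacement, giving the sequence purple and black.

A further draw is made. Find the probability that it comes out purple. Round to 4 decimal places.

0.4324

Under each hypothesis, the probability of the observed sequence is: P(data | r = 2) = (7/9)(2/9) = 14/81; P(data | r = 4) = (5/9)(4/9) = 20/81; P(data | r = 6) = (3/9)(6/9) = 2/9; P(data | r = 7) = (2/9)(7/9) = 14/81; P(data | r = 8) = (1/9)(8/9) = 8/81.
The prior-weighted likelihoods are 1/5 · 14/81 = 14/405, 1/5 · 20/81 = 4/81, 1/5 · 2/9 = 2/45, 1/5 · 14/81 = 14/405, 1/5 · 8/81 = 8/405; with total 74/405.
The posterior is then P(r = 2 | data) = 7/37, P(r = 4 | data) = 10/37, P(r = 6 | data) = 9/37, P(r = 7 | data) = 7/37, P(r = 8 | data) = 4/37.
So P(purple next | data) = Σ P(purple next | H) P(H | data) = (7/9)(7/37) + (5/9)(10/37) + (1/3)(9/37) + (2/9)(7/37) + (1/9)(4/37) = 16/37.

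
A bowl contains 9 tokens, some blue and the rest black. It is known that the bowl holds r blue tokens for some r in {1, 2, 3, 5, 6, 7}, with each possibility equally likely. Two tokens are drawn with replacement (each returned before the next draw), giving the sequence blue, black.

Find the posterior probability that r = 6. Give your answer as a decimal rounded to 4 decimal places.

The likelihood of the observed sequence under each hypothesis: P(data | r = 1) = (1/9)(8/9) = 8/81; P(data | r = 2) = (2/9)(7/9) = 14/81; P(data | r = 3) = (3/9)(6/9) = 2/9; P(data | r = 5) = (5/9)(4/9) = 20/81; P(data | r = 6) = (6/9)(3/9) = 2/9; P(data | r = 7) = (7/9)(2/9) = 14/81.
Weighting by the prior gives 1/6 · 8/81 = 4/243, 1/6 · 14/81 = 7/243, 1/6 · 2/9 = 1/27, 1/6 · 20/81 = 10/243, 1/6 · 2/9 = 1/27, 1/6 · 14/81 = 7/243; with total 46/243.
Therefore the posterior P(r = 6 | data) = (1/27) / (46/243) = 9/46.

0.1957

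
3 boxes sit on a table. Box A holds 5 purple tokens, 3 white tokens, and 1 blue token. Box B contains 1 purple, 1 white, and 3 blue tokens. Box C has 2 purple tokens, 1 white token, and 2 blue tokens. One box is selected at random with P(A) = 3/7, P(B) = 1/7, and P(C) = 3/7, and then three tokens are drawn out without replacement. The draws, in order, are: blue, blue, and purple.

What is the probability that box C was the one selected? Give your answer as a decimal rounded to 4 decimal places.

0.6667

For each hypothesis, P(data | H) works out to: P(data | box A) = (1/9)(0/8) = 0; P(data | box B) = (3/5)(2/4)(1/3) = 1/10; P(data | box C) = (2/5)(1/4)(2/3) = 1/15.
Multiplying each by its prior: 3/7 · 0 = 0, 1/7 · 1/10 = 1/70, 3/7 · 1/15 = 1/35; with total 3/70.
By Bayes' rule, P(box C | data) = (1/35) / (3/70) = 2/3.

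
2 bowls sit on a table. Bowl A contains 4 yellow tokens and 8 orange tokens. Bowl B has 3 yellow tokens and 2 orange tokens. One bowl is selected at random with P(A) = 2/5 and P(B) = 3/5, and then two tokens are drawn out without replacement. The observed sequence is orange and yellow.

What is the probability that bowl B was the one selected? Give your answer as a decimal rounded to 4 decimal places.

0.6499

Under each hypothesis, the probability of the observed sequence is: P(data | bowl A) = (8/12)(4/11) = 0.24242; P(data | bowl B) = (2/5)(3/4) = 0.3.
The prior-weighted likelihoods are 2/5 · 0.24242 = 0.09697, 3/5 · 0.3 = 0.18; summing to 0.27697.
Therefore the posterior P(bowl B | data) = (0.18) / (0.27697) = 0.64989.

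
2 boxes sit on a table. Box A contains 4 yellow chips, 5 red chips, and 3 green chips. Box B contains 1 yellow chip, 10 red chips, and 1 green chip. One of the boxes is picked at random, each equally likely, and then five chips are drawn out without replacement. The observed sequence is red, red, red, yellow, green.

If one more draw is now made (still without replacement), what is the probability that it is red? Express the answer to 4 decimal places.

Compute the likelihood of the observed sequence for each case: P(data | box A) = (5/12)(4/11)(3/10)(4/9)(3/8) = 1/132; P(data | box B) = (10/12)(9/11)(8/10)(1/9)(1/8) = 1/132.
Weighting by the prior gives 1/2 · 1/132 = 1/264, 1/2 · 1/132 = 1/264; summing to 1/132.
Dividing through by the total gives posterior P(box A | data) = 1/2, P(box B | data) = 1/2.
So P(red next | data) = Σ P(red next | H) P(H | data) = (2/7)(1/2) + (1)(1/2) = 9/14.

0.6429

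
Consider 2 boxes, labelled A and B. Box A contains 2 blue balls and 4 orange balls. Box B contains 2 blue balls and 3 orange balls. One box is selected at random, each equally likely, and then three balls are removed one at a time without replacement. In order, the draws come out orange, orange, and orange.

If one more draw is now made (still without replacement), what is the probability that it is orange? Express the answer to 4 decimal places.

The likelihood of the observed sequence under each hypothesis: P(data | box A) = (4/6)(3/5)(2/4) = 1/5; P(data | box B) = (3/5)(2/4)(1/3) = 1/10.
The prior-weighted likelihoods are 1/2 · 1/5 = 1/10, 1/2 · 1/10 = 1/20; with total 3/20.
The posterior is then P(box A | data) = 2/3, P(box B | data) = 1/3.
So P(orange next | data) = Σ P(orange next | H) P(H | data) = (1/3)(2/3) + (0)(1/3) = 2/9.

0.2222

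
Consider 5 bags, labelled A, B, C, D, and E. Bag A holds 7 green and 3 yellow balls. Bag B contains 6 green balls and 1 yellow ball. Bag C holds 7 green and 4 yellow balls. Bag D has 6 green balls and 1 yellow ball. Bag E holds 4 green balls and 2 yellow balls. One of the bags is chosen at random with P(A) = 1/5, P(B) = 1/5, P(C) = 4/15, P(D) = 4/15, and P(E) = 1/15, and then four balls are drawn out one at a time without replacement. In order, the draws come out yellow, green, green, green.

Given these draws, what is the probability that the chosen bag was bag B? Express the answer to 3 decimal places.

0.222

Compute the likelihood of the observed sequence for each case: P(data | bag A) = (3/10)(7/9)(6/8)(5/7) = 0.125; P(data | bag B) = (1/7)(6/6)(5/5)(4/4) = 0.14286; P(data | bag C) = (4/11)(7/10)(6/9)(5/8) = 0.10606; P(data | bag D) = (1/7)(6/6)(5/5)(4/4) = 0.14286; P(data | bag E) = (2/6)(4/5)(3/4)(2/3) = 0.13333.
Weighting by the prior gives 1/5 · 0.125 = 0.025, 1/5 · 0.14286 = 0.028571, 4/15 · 0.10606 = 0.028283, 4/15 · 0.14286 = 0.038095, 1/15 · 0.13333 = 0.0088889; with total 0.12884.
So P(bag B | data) = (0.028571) / (0.12884) = 0.22176.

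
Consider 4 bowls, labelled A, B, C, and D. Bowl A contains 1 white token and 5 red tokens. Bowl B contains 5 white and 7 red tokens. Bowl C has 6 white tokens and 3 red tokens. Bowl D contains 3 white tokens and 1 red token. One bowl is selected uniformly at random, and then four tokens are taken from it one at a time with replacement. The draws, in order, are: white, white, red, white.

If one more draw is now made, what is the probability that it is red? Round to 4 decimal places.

Under each hypothesis, the probability of the observed sequence is: P(data | bowl A) = (1/6)(1/6)(5/6)(1/6) = 0.003858; P(data | bowl B) = (5/12)(5/12)(7/12)(5/12) = 0.042197; P(data | bowl C) = (6/9)(6/9)(3/9)(6/9) = 0.098765; P(data | bowl D) = (3/4)(3/4)(1/4)(3/4) = 0.10547.
Multiplying each by its prior: 1/4 · 0.003858 = 0.00096451, 1/4 · 0.042197 = 0.010549, 1/4 · 0.098765 = 0.024691, 1/4 · 0.10547 = 0.026367; summing to 0.062572.
Normalising, the posterior is P(bowl A | data) = 0.015414, P(bowl B | data) = 0.16859, P(bowl C | data) = 0.39461, P(bowl D | data) = 0.42139.
Averaging over the posterior, P(red next | data) = (5/6)(0.015414) + (7/12)(0.16859) + (1/3)(0.39461) + (1/4)(0.42139) = 0.34807.

0.3481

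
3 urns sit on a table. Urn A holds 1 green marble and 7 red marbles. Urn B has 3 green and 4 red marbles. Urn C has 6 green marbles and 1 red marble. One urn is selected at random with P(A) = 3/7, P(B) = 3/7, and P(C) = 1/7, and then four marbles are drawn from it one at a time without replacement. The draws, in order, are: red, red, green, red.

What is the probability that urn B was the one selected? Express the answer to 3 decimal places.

For each hypothesis, P(data | H) works out to: P(data | urn A) = (7/8)(6/7)(1/6)(5/5) = 0.125; P(data | urn B) = (4/7)(3/6)(3/5)(2/4) = 0.085714; P(data | urn C) = (1/7)(0/6) = 0.
Multiplying each by its prior: 3/7 · 0.125 = 0.053571, 3/7 · 0.085714 = 0.036735, 1/7 · 0 = 0; with total 0.090306.
So P(urn B | data) = (0.036735) / (0.090306) = 0.40678.

0.407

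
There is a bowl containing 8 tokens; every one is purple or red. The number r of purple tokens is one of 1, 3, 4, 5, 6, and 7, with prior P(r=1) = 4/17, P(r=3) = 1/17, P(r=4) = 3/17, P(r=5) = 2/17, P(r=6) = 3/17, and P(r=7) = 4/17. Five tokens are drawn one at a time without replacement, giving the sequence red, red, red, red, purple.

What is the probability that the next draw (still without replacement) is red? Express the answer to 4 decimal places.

0.8683

Compute the likelihood of the observed sequence for each case: P(data | r = 1) = (7/8)(6/7)(5/6)(4/5)(1/4) = 0.125; P(data | r = 3) = (5/8)(4/7)(3/6)(2/5)(3/4) = 0.053571; P(data | r = 4) = (4/8)(3/7)(2/6)(1/5)(4/4) = 0.014286; P(data | r = 5) = (3/8)(2/7)(1/6)(0/5) = 0; P(data | r = 6) = (2/8)(1/7)(0/6) = 0; P(data | r = 7) = (1/8)(0/7) = 0.
Weighting by the prior gives 4/17 · 0.125 = 0.029412, 1/17 · 0.053571 = 0.0031513, 3/17 · 0.014286 = 0.002521, 2/17 · 0 = 0, 3/17 · 0 = 0, 4/17 · 0 = 0; with total 0.035084.
Normalising, the posterior is P(r = 1 | data) = 0.83832, P(r = 3 | data) = 0.08982, P(r = 4 | data) = 0.071856, P(r = 5 | data) = 0, P(r = 6 | data) = 0, P(r = 7 | data) = 0.
Averaging over the posterior, P(red next | data) = (1)(0.83832) + (1/3)(0.08982) + (0)(0.071856) = 0.86826.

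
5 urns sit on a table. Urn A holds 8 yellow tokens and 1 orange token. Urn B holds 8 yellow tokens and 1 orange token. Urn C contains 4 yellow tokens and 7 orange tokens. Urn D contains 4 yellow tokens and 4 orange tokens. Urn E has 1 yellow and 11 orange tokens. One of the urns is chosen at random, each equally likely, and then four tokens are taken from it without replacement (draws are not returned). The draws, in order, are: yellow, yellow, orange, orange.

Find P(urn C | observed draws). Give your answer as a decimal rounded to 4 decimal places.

Compute the likelihood of the observed sequence for each case: P(data | urn A) = (8/9)(7/8)(1/7)(0/6) = 0; P(data | urn B) = (8/9)(7/8)(1/7)(0/6) = 0; P(data | urn C) = (4/11)(3/10)(7/9)(6/8) = 7/110; P(data | urn D) = (4/8)(3/7)(4/6)(3/5) = 3/35; P(data | urn E) = (1/12)(0/11) = 0.
Multiplying each by its prior: 1/5 · 0 = 0, 1/5 · 0 = 0, 1/5 · 7/110 = 7/550, 1/5 · 3/35 = 3/175, 1/5 · 0 = 0; these sum to 23/770.
Hence P(urn C | data) = (7/550) / (23/770) = 49/115.

0.4261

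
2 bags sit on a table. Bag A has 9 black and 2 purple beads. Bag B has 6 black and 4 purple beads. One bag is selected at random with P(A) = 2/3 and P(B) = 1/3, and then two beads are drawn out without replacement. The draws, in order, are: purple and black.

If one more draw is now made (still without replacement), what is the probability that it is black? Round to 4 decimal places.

0.7704

Under each hypothesis, the probability of the observed sequence is: P(data | bag A) = (2/11)(9/10) = 9/55; P(data | bag B) = (4/10)(6/9) = 4/15.
The prior-weighted likelihoods are 2/3 · 9/55 = 6/55, 1/3 · 4/15 = 4/45; summing to 98/495.
Dividing through by the total gives posterior P(bag A | data) = 27/49, P(bag B | data) = 22/49.
Averaging over the posterior, P(black next | data) = (8/9)(27/49) + (5/8)(22/49) = 151/196.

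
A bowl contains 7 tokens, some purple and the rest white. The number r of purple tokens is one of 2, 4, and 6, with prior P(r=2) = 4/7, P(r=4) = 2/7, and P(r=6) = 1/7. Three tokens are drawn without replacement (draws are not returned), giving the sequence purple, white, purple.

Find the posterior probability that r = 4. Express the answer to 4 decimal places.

0.5070

The likelihood of the observed sequence under each hypothesis: P(data | r = 2) = (2/7)(5/6)(1/5) = 1/21; P(data | r = 4) = (4/7)(3/6)(3/5) = 6/35; P(data | r = 6) = (6/7)(1/6)(5/5) = 1/7.
Multiplying each by its prior: 4/7 · 1/21 = 4/147, 2/7 · 6/35 = 12/245, 1/7 · 1/7 = 1/49; with total 71/735.
By Bayes' rule, P(r = 4 | data) = (12/245) / (71/735) = 36/71.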